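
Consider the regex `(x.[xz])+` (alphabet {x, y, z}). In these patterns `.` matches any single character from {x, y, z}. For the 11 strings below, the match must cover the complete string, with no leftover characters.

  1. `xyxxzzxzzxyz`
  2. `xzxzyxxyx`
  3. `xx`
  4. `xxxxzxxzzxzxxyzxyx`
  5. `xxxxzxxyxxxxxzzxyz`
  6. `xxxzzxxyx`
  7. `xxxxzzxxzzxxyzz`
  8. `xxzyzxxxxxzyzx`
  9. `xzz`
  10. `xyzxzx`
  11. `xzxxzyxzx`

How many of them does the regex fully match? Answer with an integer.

5

1 → match
2 → no match
3 → no match
4 → match
5 → match
6 → no match
7 → no match
8 → no match
9 → match
10 → match
11 → no match
Total matched: 5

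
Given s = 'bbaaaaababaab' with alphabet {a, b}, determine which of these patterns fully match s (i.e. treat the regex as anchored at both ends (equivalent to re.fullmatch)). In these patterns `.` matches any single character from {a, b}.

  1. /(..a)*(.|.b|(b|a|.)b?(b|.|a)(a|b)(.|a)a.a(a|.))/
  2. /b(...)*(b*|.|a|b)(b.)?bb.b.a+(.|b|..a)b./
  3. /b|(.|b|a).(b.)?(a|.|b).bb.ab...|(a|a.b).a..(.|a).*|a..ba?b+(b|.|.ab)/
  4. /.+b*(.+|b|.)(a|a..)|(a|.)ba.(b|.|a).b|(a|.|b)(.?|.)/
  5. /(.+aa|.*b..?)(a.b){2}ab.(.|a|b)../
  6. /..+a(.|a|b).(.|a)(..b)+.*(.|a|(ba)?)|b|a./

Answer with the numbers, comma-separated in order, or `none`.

1, 4, 6

1 → match
2 → no match
3 → no match
4 → match
5 → no match
6 → match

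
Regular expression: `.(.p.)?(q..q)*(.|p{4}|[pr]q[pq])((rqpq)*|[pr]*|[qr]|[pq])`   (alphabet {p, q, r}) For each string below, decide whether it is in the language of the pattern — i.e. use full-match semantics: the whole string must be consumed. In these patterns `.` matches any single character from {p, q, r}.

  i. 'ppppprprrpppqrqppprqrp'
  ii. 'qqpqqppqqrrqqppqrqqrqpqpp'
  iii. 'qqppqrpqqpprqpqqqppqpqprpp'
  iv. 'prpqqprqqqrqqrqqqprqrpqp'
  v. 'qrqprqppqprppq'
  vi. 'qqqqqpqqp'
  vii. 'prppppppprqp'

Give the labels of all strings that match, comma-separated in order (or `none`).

i → no match
ii → no match
iii → no match
iv → no match
v → no match
vi. 'qqqqqpqqp' → match
vii. 'prppppppprqp' → no match

vi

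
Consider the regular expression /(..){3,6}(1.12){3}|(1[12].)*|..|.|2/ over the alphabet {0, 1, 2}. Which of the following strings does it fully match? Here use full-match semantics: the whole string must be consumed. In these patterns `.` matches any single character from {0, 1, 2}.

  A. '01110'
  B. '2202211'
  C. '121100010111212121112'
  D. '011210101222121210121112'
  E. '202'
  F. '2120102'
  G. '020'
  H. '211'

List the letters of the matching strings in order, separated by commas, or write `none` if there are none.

A. '01110' → no match
B. '2202211' → no match
C → no match
D → match
E. '202' → no match
F. '2120102' → no match
G. '020' → no match
H. '211' → no match

D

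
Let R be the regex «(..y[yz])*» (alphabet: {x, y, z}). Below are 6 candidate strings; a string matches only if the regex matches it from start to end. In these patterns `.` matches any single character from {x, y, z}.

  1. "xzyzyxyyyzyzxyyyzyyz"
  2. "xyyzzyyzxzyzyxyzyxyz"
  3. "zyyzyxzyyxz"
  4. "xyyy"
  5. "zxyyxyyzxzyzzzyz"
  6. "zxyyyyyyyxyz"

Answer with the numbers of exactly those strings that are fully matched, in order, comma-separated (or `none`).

1 → match
2 → match
3. "zyyzyxzyyxz" → no match
4. "xyyy" → match
5 → match
6. "zxyyyyyyyxyz" → match

1, 2, 4, 5, 6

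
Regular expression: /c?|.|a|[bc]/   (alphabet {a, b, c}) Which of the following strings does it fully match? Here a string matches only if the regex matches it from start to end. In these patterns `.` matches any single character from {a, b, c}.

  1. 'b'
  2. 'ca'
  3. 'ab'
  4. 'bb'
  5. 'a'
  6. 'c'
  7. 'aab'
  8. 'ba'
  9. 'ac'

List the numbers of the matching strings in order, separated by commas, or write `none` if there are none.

1. 'b' → match
2. 'ca' → no match
3. 'ab' → no match
4. 'bb' → no match
5. 'a' → match
6. 'c' → match
7. 'aab' → no match
8. 'ba' → no match
9. 'ac' → no match

1, 5, 6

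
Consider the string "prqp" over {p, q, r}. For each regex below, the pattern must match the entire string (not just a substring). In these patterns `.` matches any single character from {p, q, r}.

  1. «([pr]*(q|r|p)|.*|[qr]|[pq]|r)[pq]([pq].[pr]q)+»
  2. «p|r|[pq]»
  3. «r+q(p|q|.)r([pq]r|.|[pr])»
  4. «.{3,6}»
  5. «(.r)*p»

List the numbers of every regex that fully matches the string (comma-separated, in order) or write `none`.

4

1 → no match — must end with "q"
2 → no match
3 → no match — must start with "r"
4 → match
5 → no match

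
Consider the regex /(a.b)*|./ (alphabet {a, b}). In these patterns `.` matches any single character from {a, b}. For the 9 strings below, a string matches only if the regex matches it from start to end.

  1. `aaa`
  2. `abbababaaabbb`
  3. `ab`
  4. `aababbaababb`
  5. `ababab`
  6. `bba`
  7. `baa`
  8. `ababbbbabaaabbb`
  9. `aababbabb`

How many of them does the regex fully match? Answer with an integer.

2

1 → no match
2 → no match
3 → no match
4 → match
5 → no match
6 → no match
7 → no match
8 → no match
9 → match
Total matched: 2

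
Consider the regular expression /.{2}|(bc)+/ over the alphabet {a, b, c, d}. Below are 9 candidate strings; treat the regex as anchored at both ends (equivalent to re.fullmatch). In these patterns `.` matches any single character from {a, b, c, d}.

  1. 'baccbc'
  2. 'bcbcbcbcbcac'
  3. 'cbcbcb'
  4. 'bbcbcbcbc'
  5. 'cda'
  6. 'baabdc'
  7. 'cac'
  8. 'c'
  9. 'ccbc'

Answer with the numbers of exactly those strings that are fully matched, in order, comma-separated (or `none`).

none

1 → no match
2 → no match
3 → no match
4 → no match
5 → no match
6 → no match
7 → no match
8 → no match
9 → no match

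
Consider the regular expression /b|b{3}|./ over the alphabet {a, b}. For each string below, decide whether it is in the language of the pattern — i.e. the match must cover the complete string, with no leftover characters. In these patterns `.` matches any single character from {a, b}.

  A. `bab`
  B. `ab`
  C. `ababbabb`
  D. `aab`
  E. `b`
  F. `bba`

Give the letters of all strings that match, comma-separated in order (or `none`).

A → no match
B → no match
C → no match
D → no match
E → match
F → no match

E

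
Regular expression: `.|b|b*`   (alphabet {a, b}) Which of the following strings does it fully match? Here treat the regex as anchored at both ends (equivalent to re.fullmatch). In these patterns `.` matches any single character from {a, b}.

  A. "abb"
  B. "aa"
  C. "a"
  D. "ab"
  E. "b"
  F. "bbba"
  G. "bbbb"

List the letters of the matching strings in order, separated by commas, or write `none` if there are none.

C, E, G

A → no match
B → no match
C → match
D → no match
E → match
F → no match
G → match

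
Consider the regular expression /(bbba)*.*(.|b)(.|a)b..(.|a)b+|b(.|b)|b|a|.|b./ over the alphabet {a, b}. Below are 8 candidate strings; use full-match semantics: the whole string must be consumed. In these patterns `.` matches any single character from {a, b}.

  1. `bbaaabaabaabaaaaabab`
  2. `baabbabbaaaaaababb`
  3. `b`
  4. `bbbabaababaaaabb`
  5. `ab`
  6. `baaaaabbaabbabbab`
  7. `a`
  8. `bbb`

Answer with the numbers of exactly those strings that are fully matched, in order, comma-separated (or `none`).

3, 7

1 → no match
2 → no match
3 → match
4 → no match
5 → no match
6 → no match
7 → match
8 → no match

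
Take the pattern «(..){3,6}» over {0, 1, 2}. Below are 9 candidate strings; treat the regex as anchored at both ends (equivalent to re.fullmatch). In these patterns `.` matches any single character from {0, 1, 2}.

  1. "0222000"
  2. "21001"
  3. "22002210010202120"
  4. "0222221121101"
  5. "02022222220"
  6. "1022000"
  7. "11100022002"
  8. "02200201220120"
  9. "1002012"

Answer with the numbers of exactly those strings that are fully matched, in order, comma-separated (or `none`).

none

1 → no match
2 → no match
3 → no match
4 → no match
5 → no match
6 → no match
7 → no match
8 → no match
9 → no match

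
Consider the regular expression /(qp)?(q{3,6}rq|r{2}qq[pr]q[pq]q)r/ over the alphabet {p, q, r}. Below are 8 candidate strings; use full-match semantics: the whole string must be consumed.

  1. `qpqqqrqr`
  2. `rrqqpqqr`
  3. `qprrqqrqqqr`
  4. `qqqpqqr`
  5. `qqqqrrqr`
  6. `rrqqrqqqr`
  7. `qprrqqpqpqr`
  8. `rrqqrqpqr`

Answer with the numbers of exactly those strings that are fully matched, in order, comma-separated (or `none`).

1, 3, 6, 7, 8

1 → match
2 → no match
3 → match
4 → no match
5 → no match
6 → match
7 → match
8 → match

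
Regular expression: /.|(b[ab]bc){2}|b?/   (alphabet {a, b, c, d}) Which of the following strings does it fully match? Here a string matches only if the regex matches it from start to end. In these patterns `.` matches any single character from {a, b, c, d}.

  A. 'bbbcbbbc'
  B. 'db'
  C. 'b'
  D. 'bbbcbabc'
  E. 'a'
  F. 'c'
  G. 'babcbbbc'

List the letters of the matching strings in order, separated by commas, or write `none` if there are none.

A, C, D, E, F, G

A → match
B → no match
C → match
D → match
E → match
F → match
G → match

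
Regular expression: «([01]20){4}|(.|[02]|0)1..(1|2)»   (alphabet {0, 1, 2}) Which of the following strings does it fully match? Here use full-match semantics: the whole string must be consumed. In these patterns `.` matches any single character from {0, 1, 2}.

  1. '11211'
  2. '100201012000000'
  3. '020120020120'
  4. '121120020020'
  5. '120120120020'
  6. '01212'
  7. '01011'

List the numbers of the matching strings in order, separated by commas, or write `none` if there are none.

1, 3, 5, 6, 7

1. '11211' → match
2 → no match
3. '020120020120' → match
4. '121120020020' → no match
5. '120120120020' → match
6. '01212' → match
7. '01011' → match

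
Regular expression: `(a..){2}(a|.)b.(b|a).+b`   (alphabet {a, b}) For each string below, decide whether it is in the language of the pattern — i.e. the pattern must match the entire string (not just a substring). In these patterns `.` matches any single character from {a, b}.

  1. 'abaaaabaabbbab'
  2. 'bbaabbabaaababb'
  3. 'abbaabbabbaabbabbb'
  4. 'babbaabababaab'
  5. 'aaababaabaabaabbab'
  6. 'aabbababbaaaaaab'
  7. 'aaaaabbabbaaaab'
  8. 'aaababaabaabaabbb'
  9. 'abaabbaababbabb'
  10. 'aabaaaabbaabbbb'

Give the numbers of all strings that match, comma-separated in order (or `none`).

1 → no match
2 → no match — must start with 'a'
3 → no match
4 → no match — must start with 'a'
5 → no match
6 → no match
7 → no match
8 → no match
9 → no match
10 → match

10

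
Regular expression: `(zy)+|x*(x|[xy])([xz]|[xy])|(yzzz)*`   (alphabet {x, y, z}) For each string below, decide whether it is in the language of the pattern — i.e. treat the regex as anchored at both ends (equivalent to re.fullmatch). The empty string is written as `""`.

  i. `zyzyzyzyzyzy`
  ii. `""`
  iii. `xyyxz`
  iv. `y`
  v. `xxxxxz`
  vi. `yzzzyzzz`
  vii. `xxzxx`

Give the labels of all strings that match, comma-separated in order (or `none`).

i → match
ii → match
iii → no match
iv → no match
v → match
vi → match
vii → no match

i, ii, v, vi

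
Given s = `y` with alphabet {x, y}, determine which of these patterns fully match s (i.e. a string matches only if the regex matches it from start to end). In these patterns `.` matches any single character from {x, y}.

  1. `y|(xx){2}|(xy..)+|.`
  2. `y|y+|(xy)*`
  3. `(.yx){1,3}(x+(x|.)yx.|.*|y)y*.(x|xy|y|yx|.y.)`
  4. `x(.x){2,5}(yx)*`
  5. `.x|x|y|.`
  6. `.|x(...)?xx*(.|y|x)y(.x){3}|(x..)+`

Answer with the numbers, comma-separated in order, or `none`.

1 → match
2 → match
3 → no match
4 → no match — must start with `x`
5 → match
6 → match

1, 2, 5, 6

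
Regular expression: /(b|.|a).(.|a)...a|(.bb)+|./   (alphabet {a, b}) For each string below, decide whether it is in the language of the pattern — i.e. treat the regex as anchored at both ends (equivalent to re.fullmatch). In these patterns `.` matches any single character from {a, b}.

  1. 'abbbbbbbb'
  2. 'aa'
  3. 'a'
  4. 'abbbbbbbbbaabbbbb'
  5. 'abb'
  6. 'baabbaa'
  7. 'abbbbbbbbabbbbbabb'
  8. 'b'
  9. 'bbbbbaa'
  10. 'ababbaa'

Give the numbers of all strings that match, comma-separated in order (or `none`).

1, 3, 5, 6, 7, 8, 9, 10

1 → match
2 → no match
3 → match
4 → no match
5 → match
6 → match
7 → match
8 → match
9 → match
10 → match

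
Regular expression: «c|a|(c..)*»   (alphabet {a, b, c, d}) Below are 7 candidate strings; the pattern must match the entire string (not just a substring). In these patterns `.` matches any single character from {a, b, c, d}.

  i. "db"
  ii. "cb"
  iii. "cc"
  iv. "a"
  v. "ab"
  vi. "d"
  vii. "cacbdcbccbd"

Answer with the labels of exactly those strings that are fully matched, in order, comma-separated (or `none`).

i. "db" → no match
ii. "cb" → no match
iii. "cc" → no match
iv. "a" → match
v. "ab" → no match
vi. "d" → no match
vii. "cacbdcbccbd" → no match

iv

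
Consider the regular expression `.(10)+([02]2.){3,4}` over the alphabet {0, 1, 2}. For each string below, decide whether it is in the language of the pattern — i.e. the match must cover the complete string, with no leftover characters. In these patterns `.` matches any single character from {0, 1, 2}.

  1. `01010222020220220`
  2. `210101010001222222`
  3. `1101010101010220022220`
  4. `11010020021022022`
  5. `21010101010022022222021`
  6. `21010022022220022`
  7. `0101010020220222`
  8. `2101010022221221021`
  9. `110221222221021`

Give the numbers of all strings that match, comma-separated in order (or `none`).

1, 3, 4, 5, 6, 7, 8, 9

1 → match
2 → no match
3 → match
4 → match
5 → match
6 → match
7 → match
8 → match
9 → match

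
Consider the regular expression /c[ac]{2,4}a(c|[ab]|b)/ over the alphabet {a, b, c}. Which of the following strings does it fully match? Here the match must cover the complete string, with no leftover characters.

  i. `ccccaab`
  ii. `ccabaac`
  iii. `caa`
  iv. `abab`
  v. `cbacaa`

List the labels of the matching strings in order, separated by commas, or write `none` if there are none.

i → match
ii → no match
iii → no match
iv → no match — must start with `c`
v → no match

i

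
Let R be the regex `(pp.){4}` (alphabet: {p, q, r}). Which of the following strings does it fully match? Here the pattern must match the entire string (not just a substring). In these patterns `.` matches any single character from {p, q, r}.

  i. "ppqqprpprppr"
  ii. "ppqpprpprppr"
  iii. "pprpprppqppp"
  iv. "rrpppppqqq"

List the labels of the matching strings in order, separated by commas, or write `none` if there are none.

i → no match
ii → match
iii → match
iv → no match — must start with "pp"

ii, iii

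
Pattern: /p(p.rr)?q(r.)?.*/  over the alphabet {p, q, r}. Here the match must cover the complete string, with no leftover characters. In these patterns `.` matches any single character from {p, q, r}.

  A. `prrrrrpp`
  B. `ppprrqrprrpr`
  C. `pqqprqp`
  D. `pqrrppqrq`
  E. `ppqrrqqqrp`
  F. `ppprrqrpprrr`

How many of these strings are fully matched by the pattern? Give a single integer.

5

A → no match
B → match
C → match
D → match
E → match
F → match
Total matched: 5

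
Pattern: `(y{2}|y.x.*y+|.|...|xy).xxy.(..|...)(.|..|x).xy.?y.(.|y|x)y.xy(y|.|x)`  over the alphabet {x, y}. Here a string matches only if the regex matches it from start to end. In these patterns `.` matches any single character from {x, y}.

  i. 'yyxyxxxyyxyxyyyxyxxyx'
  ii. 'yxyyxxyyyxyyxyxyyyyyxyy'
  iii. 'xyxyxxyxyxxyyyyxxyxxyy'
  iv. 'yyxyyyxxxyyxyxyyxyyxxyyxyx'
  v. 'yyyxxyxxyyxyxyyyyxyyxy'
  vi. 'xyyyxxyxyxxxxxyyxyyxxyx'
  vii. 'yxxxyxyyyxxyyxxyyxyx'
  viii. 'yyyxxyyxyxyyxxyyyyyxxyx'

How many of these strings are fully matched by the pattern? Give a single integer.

5

i → no match
ii → match
iii → no match
iv → match
v → no match
vi → match
vii → match
viii → match
Total matched: 5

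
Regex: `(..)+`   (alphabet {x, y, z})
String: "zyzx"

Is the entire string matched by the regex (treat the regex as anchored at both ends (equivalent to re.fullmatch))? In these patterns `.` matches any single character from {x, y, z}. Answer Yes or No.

Yes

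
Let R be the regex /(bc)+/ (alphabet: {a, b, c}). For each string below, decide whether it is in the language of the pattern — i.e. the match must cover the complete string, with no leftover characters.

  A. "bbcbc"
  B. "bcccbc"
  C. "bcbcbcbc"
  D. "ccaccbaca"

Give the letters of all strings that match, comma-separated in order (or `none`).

A → no match — must start with "bc"
B → no match
C → match
D → no match — must start with "bc"

C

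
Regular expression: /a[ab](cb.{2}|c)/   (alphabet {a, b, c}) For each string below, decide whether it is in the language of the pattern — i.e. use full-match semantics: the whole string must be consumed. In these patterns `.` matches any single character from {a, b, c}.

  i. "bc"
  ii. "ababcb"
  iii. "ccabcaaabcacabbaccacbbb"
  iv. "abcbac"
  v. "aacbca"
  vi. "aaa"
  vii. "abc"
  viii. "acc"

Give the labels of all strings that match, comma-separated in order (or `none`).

i → no match — must start with "a"
ii → no match
iii → no match — must start with "a"
iv → match
v → match
vi → no match
vii → match
viii → no match

iv, v, vii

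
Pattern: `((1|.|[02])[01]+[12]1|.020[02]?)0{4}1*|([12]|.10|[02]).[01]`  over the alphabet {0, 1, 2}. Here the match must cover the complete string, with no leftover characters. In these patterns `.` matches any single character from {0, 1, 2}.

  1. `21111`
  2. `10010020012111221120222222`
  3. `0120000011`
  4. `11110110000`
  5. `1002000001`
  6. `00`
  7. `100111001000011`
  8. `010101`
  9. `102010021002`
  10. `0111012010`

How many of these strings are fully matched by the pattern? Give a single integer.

1

1 → no match
2 → no match
3 → no match
4 → match
5 → no match
6 → no match
7 → no match
8 → no match
9 → no match
10 → no match
Total matched: 1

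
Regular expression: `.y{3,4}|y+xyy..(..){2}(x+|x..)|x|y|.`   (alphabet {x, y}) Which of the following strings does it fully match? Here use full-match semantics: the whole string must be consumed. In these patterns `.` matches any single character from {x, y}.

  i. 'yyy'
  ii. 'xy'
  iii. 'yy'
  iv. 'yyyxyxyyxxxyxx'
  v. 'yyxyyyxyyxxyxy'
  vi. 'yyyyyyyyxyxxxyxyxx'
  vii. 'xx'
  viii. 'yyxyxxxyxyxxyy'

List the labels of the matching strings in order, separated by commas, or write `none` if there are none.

none

i → no match
ii → no match
iii → no match
iv → no match
v → no match
vi → no match
vii → no match
viii → no match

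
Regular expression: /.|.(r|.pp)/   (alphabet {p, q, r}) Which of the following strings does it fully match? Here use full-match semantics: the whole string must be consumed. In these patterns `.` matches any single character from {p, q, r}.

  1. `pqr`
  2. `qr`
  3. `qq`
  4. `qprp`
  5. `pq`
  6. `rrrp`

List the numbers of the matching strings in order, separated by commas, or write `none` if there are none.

1 → no match
2 → match
3 → no match
4 → no match
5 → no match
6 → no match

2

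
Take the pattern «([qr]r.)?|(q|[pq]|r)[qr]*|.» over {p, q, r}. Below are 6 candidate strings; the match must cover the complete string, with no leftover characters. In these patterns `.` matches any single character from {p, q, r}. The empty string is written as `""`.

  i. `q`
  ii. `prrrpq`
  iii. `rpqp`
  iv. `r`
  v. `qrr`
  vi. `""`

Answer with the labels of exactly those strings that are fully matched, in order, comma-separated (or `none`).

i → match
ii → no match
iii → no match
iv → match
v → match
vi → match

i, iv, v, vi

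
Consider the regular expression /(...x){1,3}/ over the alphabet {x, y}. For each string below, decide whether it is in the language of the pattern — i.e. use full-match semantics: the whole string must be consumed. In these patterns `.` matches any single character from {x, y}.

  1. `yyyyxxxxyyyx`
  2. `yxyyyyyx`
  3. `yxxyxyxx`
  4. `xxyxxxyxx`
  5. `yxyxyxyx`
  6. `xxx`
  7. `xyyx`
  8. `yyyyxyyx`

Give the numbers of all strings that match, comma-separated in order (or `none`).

5, 7

1 → no match
2 → no match
3 → no match
4 → no match
5 → match
6 → no match
7 → match
8 → no match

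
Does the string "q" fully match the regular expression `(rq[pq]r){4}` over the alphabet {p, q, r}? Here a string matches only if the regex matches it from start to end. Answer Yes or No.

No

Every match must start with "rq", but "q" does not.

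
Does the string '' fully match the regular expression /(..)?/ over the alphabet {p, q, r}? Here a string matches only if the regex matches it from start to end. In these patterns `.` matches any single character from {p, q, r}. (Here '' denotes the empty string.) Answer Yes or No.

Yes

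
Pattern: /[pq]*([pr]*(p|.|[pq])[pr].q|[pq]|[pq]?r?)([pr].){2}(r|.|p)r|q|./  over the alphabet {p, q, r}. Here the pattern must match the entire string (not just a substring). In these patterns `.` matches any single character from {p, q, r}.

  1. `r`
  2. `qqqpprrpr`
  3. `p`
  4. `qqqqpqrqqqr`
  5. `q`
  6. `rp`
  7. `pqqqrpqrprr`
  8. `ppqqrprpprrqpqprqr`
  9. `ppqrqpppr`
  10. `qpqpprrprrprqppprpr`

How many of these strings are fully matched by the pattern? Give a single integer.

8

1. `r` → match
2. `qqqpprrpr` → match
3. `p` → match
4. `qqqqpqrqqqr` → no match
5. `q` → match
6. `rp` → no match
7. `pqqqrpqrprr` → match
8 → match
9. `ppqrqpppr` → match
10 → match
Total matched: 8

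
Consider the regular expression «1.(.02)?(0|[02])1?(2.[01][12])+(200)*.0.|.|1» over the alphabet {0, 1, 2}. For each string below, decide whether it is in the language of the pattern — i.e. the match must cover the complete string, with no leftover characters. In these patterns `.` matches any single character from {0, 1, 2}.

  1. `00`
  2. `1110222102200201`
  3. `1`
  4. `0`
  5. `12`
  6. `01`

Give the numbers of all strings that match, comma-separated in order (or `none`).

2, 3, 4

1 → no match
2 → match
3 → match
4 → match
5 → no match
6 → no match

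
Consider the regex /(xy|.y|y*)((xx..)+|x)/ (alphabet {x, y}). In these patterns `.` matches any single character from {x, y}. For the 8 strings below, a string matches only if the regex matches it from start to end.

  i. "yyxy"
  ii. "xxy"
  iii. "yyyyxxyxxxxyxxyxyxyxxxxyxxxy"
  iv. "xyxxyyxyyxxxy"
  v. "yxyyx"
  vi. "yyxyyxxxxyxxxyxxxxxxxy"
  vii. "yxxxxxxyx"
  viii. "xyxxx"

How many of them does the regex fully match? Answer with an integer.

i → no match
ii → no match
iii → no match
iv → no match
v → no match
vi → no match
vii → match
viii → no match
Total matched: 1

1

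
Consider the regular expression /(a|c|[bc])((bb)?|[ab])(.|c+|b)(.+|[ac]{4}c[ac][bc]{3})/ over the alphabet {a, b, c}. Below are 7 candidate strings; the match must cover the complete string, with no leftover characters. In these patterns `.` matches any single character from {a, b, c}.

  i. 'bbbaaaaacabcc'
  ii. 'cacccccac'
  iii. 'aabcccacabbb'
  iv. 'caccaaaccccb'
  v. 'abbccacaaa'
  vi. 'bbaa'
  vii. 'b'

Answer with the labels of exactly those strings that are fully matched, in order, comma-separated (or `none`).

i → match
ii → match
iii → match
iv → match
v → match
vi → match
vii → no match

i, ii, iii, iv, v, vi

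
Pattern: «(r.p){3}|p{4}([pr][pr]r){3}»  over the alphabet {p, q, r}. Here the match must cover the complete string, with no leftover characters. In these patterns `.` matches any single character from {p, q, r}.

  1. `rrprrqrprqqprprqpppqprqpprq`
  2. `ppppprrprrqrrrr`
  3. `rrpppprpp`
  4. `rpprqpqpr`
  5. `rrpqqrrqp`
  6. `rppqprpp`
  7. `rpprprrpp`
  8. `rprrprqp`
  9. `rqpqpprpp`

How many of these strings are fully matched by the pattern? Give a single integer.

1 → no match
2 → no match
3 → no match
4 → no match
5 → no match
6 → no match
7 → no match
8 → no match
9 → no match
Total matched: 0

0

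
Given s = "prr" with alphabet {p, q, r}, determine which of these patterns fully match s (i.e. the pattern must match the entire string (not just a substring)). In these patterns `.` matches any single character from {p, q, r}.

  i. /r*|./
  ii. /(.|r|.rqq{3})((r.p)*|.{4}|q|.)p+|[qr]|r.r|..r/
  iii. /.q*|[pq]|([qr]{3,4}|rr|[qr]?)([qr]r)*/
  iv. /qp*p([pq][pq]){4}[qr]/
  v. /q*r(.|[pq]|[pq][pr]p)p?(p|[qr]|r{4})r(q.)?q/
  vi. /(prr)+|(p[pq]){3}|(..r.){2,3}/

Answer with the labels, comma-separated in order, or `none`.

i → no match
ii → match
iii → no match
iv → no match — must start with "q"
v → no match — must end with "q"
vi → match

ii, vi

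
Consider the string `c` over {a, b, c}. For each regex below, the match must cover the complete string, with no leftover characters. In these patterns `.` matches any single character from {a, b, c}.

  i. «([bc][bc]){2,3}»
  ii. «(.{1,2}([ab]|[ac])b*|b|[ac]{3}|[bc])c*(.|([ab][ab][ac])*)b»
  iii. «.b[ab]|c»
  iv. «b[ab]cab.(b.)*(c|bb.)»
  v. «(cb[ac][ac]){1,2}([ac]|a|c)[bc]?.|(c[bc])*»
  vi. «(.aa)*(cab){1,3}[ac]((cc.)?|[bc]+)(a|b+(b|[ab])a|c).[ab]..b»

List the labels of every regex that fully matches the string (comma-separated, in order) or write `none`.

i → no match
ii → no match — must end with `b`
iii → match
iv → no match — must start with `b`
v → no match
vi → no match — must end with `b`

iii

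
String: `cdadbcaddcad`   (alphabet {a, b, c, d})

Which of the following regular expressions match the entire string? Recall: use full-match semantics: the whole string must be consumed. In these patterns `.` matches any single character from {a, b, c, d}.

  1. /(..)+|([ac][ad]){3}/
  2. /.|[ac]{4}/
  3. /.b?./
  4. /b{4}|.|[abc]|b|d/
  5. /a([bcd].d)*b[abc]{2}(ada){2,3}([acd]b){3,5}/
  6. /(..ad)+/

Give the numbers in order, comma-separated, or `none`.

1 → match
2 → no match
3 → no match
4 → no match
5 → no match — must start with `a`
6 → match

1, 6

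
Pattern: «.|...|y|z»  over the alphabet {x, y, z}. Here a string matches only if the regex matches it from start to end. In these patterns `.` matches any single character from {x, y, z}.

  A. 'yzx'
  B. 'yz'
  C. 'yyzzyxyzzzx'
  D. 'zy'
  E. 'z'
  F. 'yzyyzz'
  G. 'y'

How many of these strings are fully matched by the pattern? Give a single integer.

A → match
B → no match
C → no match
D → no match
E → match
F → no match
G → match
Total matched: 3

3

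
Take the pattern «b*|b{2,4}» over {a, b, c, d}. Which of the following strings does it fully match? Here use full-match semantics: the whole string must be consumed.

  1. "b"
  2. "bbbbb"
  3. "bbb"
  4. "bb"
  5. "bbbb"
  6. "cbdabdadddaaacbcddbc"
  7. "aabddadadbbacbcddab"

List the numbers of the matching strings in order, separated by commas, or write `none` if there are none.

1 → match
2 → match
3 → match
4 → match
5 → match
6 → no match
7 → no match

1, 2, 3, 4, 5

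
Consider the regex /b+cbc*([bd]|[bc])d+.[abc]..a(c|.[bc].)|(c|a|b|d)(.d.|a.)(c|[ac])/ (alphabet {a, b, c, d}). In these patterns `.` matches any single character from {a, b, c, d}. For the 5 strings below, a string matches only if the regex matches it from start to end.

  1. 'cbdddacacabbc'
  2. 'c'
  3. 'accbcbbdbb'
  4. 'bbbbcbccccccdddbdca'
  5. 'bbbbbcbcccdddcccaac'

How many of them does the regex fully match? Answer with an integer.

1

1 → no match
2. 'c' → no match
3. 'accbcbbdbb' → no match
4 → no match
5 → match
Total matched: 1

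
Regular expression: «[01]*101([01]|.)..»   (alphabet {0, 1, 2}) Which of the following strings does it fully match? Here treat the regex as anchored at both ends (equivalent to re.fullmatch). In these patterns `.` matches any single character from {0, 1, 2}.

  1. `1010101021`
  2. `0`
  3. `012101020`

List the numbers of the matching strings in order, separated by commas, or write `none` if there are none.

1

1 → match
2 → no match
3 → no match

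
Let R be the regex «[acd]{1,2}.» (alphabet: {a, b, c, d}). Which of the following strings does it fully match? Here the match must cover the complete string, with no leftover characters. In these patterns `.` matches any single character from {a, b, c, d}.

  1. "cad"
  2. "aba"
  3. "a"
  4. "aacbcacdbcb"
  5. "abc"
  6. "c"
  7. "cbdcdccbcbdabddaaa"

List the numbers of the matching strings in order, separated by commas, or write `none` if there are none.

1

1 → match
2 → no match
3 → no match
4 → no match
5 → no match
6 → no match
7 → no match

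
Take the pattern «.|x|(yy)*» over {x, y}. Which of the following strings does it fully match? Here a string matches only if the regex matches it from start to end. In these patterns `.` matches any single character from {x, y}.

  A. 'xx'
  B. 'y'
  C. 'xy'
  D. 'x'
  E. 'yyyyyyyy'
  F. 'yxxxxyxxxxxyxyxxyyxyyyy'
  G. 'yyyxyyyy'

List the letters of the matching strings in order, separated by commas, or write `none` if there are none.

A → no match
B → match
C → no match
D → match
E → match
F → no match
G → no match

B, D, E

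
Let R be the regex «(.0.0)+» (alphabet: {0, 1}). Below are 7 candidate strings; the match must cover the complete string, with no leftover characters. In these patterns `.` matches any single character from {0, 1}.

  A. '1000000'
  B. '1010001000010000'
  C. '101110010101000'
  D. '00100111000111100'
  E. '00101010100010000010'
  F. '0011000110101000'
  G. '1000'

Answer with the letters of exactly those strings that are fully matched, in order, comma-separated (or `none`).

A → no match
B → no match
C → no match
D → no match
E → match
F → no match
G → match

E, G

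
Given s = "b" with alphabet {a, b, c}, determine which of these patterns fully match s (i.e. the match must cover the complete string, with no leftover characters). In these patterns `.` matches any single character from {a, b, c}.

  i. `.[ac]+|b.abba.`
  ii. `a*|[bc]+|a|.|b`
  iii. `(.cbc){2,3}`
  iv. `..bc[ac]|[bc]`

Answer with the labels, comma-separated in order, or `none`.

i → no match
ii → match
iii → no match — must end with "cbc"
iv → match

ii, iv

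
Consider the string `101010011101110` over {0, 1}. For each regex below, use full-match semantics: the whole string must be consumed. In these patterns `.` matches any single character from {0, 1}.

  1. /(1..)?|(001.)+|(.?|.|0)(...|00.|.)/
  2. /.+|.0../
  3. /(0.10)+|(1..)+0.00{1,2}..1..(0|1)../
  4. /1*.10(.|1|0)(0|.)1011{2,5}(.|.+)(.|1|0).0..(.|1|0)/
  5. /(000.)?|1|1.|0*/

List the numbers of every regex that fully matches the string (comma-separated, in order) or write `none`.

1 → no match
2 → match
3 → match
4 → no match
5 → no match

2, 3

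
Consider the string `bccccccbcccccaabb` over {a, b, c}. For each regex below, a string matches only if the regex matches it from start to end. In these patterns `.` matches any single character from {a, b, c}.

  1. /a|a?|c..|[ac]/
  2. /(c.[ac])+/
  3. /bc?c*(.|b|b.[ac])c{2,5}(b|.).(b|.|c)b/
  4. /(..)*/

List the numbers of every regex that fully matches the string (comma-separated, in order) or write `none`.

3

1 → no match
2 → no match — must start with `c`
3 → match
4 → no match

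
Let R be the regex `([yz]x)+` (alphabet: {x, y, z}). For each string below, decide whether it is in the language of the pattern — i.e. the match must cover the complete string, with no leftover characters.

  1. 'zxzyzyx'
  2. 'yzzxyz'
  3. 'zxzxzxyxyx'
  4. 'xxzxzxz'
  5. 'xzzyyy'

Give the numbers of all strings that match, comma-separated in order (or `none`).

3

1 → no match
2 → no match — must end with 'x'
3 → match
4 → no match — must end with 'x'
5 → no match — must end with 'x'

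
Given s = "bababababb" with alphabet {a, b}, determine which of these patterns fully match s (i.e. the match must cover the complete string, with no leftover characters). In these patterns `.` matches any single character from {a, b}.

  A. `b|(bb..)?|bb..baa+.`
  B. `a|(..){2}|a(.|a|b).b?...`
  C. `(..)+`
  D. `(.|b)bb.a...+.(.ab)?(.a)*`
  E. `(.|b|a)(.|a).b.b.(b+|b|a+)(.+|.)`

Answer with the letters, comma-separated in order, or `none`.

A → no match
B → no match
C → match
D → no match
E → no match

C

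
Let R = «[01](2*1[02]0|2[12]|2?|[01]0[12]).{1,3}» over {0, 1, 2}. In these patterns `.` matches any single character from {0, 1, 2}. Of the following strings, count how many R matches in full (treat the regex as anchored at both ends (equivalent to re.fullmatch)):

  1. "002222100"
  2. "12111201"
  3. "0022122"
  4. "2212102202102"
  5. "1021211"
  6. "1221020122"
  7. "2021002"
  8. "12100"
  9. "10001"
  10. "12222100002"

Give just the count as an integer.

1 → no match
2 → no match
3 → no match
4 → no match
5 → no match
6 → no match
7 → no match
8 → match
9 → no match
10 → match
Total matched: 2

2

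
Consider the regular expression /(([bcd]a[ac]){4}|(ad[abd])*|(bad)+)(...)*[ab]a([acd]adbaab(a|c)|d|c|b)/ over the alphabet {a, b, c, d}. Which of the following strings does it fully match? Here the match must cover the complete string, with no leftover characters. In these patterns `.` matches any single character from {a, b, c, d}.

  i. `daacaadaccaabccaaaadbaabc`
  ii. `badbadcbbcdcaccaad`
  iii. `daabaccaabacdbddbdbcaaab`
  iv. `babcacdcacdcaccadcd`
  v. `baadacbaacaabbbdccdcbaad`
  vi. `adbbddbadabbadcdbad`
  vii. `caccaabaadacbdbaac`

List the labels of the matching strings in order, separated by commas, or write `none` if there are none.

i → match
ii → match
iii → match
iv → no match
v → match
vi → no match
vii → match

i, ii, iii, v, vii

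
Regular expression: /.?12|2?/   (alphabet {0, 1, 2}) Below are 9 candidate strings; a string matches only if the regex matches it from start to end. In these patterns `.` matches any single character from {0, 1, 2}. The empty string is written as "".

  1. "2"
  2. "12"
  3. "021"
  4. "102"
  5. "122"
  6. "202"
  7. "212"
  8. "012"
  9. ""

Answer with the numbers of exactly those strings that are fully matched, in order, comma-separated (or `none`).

1, 2, 7, 8, 9

1. "2" → match
2. "12" → match
3. "021" → no match
4. "102" → no match
5. "122" → no match
6. "202" → no match
7. "212" → match
8. "012" → match
9. "" → match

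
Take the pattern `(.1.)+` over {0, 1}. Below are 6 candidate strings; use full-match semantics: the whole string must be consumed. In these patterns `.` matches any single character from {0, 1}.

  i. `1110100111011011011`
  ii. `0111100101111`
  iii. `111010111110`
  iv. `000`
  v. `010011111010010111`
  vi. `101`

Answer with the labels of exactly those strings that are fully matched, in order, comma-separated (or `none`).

iii, v

i → no match
ii → no match
iii → match
iv → no match
v → match
vi → no match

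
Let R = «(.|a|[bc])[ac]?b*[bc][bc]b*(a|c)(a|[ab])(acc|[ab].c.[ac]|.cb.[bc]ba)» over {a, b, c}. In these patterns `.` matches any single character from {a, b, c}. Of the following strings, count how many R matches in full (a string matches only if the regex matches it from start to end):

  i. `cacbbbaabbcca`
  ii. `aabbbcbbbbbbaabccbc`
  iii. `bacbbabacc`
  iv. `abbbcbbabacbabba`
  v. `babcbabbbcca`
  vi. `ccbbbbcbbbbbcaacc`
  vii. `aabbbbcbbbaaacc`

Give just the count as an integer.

i → match
ii → match
iii → match
iv → match
v → match
vi → match
vii → match
Total matched: 7

7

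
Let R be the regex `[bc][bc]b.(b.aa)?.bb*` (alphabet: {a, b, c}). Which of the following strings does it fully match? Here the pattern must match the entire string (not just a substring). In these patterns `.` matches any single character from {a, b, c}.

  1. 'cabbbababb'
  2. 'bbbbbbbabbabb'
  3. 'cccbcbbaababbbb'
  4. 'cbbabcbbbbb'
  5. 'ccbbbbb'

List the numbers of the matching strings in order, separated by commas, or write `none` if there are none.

1 → no match
2 → no match
3 → no match
4 → no match
5 → match

5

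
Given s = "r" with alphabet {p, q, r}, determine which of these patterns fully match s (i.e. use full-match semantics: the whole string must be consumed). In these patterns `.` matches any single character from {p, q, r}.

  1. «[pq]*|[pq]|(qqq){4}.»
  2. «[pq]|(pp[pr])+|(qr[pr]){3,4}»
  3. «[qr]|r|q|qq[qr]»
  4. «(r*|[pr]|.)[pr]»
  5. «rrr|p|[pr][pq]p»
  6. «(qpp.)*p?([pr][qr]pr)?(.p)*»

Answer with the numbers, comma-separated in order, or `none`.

3, 4

1 → no match
2 → no match
3 → match
4 → match
5 → no match
6 → no match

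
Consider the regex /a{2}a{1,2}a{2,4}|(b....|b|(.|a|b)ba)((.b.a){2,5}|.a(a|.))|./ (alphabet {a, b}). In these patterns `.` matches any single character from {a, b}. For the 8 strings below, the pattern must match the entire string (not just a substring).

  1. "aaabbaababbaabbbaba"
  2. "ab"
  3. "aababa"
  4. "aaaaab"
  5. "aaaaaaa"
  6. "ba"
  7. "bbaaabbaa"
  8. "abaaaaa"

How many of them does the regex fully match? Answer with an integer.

1 → no match
2 → no match
3 → no match
4 → no match
5 → match
6 → no match
7 → no match
8 → no match
Total matched: 1

1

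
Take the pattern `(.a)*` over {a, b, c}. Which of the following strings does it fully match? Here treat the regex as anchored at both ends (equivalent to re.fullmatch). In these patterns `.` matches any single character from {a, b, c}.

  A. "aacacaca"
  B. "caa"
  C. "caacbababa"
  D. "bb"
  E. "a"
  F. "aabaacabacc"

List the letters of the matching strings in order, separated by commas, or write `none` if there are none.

A. "aacacaca" → match
B. "caa" → no match
C. "caacbababa" → no match
D. "bb" → no match
E. "a" → no match
F. "aabaacabacc" → no match

A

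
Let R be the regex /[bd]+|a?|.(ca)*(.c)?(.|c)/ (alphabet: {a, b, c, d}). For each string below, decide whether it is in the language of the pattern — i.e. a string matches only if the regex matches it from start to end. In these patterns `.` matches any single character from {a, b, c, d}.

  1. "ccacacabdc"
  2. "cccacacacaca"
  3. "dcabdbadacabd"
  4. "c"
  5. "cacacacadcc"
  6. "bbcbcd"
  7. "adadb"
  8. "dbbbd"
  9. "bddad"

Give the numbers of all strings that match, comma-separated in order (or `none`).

1 → no match
2 → no match
3 → no match
4 → no match
5 → no match
6 → no match
7 → no match
8 → match
9 → no match

8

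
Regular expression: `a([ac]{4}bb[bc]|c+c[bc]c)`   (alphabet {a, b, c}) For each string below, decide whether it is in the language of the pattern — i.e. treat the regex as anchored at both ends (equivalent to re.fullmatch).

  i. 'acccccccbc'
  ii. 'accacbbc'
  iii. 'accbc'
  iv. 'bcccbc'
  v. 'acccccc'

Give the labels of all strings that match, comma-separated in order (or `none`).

i → match
ii → match
iii → match
iv → no match — must start with 'a'
v → match

i, ii, iii, v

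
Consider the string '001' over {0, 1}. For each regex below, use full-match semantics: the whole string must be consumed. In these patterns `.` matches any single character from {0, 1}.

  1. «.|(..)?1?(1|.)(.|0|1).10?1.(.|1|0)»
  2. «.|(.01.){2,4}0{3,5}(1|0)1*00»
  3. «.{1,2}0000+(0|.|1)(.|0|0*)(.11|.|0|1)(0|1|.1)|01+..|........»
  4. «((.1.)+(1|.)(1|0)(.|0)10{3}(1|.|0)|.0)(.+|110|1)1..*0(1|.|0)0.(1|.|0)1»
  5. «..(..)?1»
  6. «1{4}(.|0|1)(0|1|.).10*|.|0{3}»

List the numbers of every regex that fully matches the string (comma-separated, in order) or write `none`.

5

1 → no match
2 → no match
3 → no match
4 → no match
5 → match
6 → no match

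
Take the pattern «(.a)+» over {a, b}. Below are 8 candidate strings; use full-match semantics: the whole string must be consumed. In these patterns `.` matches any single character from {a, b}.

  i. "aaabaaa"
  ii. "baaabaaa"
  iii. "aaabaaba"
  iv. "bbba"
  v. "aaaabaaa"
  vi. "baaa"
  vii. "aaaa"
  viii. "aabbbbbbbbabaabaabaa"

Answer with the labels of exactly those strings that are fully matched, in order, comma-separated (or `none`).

ii, v, vi, vii

i → no match
ii → match
iii → no match
iv → no match
v → match
vi → match
vii → match
viii → no match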